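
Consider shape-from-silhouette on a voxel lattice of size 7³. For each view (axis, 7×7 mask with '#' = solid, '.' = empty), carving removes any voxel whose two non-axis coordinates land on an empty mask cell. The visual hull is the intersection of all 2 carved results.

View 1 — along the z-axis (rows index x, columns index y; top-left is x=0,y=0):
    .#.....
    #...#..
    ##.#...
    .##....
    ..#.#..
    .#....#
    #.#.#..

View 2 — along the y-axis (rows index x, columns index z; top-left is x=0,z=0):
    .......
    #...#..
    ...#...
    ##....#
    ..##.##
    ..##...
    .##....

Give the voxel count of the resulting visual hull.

voxel count = 31

start: 7×7×7 = 343 voxels
after view 1 [z-axis, 15 of 49 cells solid] → remaining = 105
after view 2 [y-axis, 14 of 49 cells solid] → remaining = 31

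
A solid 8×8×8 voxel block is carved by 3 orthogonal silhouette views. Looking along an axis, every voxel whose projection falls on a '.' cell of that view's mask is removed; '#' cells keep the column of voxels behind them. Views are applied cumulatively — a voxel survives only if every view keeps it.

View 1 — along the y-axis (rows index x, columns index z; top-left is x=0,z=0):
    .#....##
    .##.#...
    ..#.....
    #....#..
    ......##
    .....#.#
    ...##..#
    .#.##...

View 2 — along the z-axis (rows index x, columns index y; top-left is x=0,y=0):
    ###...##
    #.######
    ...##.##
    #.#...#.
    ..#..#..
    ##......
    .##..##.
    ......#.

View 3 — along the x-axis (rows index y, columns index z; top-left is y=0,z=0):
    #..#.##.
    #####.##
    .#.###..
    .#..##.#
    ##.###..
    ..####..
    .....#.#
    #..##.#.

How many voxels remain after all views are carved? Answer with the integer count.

before carving: 512 voxels (8×8×8)
  1. axis=1 (XZ plane), |mask|=19  ⇒  voxels=152
  2. axis=2 (XY plane), |mask|=28  ⇒  voxels=69
  3. axis=0 (YZ plane), |mask|=34  ⇒  voxels=30

|visual hull| = 30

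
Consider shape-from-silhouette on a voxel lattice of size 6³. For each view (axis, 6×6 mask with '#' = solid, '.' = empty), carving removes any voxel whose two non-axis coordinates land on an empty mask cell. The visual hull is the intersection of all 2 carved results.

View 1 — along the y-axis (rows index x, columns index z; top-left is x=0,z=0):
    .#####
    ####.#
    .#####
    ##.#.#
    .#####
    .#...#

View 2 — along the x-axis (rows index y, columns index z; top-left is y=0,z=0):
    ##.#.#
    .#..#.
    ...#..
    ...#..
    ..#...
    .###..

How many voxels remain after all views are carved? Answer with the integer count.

remaining voxels: 57

full grid |V| = 216
carve view 1 (along y, XZ-mask fill 26/36): 156 voxels remain
carve view 2 (along x, YZ-mask fill 12/36): 57 voxels remain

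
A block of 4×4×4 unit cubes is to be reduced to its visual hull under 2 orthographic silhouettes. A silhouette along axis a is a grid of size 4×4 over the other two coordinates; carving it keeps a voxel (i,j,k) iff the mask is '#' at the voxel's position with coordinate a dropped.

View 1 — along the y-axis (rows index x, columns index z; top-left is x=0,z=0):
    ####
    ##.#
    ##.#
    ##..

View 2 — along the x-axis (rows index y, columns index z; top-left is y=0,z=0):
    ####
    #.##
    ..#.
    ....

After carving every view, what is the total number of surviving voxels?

before carving: 64 voxels (4×4×4)
[1] y-view keeps 12 columns → grid now 48
[2] x-view keeps 8 columns → grid now 21

remaining voxels: 21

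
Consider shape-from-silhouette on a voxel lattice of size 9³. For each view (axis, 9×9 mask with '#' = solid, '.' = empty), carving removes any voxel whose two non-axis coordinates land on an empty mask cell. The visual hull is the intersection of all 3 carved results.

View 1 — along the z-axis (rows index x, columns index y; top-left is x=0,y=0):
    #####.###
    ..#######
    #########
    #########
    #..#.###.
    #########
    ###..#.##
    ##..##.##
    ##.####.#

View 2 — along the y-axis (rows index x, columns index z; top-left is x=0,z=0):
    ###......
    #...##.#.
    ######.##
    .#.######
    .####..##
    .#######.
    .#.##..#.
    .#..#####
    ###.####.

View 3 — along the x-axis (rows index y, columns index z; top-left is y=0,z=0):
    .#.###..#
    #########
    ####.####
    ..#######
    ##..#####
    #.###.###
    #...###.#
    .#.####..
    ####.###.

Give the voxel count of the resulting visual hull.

voxel count = 286

initial block: 9^3 = 729
step 1: project along z, AND mask (66/81) → |grid| = 594
step 2: project along y, AND mask (52/81) → |grid| = 389
step 3: project along x, AND mask (60/81) → |grid| = 286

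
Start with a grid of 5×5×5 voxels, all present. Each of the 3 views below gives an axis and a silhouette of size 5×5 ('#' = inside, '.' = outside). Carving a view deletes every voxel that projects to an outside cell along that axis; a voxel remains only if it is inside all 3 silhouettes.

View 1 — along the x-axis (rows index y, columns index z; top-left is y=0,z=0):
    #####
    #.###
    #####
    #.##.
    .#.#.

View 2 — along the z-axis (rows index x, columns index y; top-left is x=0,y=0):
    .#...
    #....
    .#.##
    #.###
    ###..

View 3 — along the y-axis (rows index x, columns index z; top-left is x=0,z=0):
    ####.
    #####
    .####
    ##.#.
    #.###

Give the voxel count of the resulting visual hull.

voxel count = 37

start: 5×5×5 = 125 voxels
step 1: project along x, AND mask (19/25) → |grid| = 95
step 2: project along z, AND mask (12/25) → |grid| = 47
step 3: project along y, AND mask (20/25) → |grid| = 37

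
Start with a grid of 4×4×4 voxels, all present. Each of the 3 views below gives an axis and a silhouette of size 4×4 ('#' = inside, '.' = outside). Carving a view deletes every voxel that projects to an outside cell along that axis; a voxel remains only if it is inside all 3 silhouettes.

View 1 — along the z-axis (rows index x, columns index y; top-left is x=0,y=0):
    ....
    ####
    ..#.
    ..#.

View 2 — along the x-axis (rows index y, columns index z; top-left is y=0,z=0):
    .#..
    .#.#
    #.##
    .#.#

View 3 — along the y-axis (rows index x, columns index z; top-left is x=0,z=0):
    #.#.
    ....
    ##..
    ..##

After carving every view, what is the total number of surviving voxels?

voxel count = 3

full grid |V| = 64
carve view 1 (along z, XY-mask fill 6/16): 24 voxels remain
carve view 2 (along x, YZ-mask fill 8/16): 14 voxels remain
carve view 3 (along y, XZ-mask fill 6/16): 3 voxels remain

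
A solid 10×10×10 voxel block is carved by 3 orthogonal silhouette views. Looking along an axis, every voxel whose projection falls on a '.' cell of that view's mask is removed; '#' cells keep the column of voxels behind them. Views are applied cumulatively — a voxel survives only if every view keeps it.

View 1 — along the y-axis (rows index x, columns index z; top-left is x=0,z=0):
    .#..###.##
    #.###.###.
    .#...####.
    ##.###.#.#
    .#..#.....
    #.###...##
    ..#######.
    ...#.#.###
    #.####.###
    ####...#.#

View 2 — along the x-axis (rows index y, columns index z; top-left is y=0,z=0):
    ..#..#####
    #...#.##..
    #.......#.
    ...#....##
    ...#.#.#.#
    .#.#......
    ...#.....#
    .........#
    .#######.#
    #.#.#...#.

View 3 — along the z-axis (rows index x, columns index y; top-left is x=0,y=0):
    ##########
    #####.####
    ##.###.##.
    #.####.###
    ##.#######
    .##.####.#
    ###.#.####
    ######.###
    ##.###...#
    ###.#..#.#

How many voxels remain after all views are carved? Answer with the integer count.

173 voxels

initial block: 10^3 = 1000
V1 y: intersect with XZ mask (59 set) -- 590 left
V2 x: intersect with YZ mask (36 set) -- 218 left
V3 z: intersect with XY mask (79 set) -- 173 left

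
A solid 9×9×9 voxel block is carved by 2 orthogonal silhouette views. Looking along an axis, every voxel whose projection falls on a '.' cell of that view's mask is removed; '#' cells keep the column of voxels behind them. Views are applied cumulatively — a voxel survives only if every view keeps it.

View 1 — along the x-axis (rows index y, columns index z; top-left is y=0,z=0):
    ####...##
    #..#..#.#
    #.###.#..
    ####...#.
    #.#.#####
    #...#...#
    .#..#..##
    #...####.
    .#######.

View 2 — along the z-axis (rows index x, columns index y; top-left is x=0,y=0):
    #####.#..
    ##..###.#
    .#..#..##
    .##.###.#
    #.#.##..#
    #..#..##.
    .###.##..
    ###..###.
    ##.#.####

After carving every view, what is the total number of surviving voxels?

start: 9×9×9 = 729 voxels
after view 1 [x-axis, 46 of 81 cells solid] → remaining = 414
after view 2 [z-axis, 49 of 81 cells solid] → remaining = 245

|visual hull| = 245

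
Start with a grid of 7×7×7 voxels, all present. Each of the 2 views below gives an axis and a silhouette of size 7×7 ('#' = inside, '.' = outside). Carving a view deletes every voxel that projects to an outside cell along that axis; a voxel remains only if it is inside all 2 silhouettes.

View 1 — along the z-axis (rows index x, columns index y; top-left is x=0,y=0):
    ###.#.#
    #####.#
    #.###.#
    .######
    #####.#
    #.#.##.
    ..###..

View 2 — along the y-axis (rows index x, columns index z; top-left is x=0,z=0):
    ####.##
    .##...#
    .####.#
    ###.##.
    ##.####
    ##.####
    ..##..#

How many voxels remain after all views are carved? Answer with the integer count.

initial block: 7^3 = 343
carve view 1 (along z, XY-mask fill 35/49): 245 voxels remain
carve view 2 (along y, XZ-mask fill 34/49): 172 voxels remain

remaining voxels: 172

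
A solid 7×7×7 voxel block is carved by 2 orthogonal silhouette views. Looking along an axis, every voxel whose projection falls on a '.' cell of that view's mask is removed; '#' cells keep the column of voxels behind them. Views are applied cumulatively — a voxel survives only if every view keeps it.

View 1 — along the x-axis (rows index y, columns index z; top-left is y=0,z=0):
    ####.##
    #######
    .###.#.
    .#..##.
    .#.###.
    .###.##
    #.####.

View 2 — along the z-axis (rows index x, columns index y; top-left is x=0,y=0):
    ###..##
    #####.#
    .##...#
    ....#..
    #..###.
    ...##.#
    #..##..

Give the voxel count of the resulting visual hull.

full grid |V| = 343
  1. axis=0 (YZ plane), |mask|=34  ⇒  voxels=238
  2. axis=2 (XY plane), |mask|=25  ⇒  voxels=119

119 voxels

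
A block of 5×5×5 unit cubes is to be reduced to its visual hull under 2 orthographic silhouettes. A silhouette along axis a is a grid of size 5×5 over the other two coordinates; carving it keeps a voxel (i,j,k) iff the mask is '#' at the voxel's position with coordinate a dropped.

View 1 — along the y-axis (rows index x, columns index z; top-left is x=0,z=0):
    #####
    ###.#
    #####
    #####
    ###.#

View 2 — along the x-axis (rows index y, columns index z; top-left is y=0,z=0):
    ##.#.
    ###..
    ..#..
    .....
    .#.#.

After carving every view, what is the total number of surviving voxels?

before carving: 125 voxels (5×5×5)
[1] y-view keeps 23 columns → grid now 115
[2] x-view keeps 9 columns → grid now 41

voxel count = 41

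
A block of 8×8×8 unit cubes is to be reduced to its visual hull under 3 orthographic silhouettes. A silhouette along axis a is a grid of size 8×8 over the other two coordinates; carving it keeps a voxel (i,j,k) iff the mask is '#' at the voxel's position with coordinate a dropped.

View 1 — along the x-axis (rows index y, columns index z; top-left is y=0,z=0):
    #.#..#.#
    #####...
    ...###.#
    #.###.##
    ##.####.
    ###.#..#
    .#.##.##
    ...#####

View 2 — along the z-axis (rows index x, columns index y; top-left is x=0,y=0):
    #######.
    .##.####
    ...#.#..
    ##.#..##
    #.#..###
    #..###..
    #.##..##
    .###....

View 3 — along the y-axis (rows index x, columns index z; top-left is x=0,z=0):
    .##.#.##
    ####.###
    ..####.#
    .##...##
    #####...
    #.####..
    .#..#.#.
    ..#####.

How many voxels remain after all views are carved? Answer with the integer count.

voxel count = 110

initial block: 8^3 = 512
[1] x-view keeps 40 columns → grid now 320
[2] z-view keeps 37 columns → grid now 184
[3] y-view keeps 39 columns → grid now 110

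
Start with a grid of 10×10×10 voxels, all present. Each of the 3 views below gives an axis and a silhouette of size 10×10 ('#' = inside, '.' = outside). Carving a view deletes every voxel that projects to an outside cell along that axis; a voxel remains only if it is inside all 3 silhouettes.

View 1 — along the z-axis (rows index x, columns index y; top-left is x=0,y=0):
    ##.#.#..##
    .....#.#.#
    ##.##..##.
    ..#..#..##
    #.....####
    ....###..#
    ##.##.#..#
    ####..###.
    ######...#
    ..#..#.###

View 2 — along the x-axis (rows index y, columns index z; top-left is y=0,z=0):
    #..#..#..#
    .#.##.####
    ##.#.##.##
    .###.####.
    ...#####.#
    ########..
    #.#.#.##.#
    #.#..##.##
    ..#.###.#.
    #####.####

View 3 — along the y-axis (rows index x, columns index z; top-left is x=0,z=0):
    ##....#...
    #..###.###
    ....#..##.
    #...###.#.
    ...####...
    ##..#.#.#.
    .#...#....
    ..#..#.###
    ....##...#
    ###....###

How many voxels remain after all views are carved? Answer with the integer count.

139 voxels

full grid |V| = 1000
  1. axis=2 (XY plane), |mask|=53  ⇒  voxels=530
  2. axis=0 (YZ plane), |mask|=65  ⇒  voxels=350
  3. axis=1 (XZ plane), |mask|=43  ⇒  voxels=139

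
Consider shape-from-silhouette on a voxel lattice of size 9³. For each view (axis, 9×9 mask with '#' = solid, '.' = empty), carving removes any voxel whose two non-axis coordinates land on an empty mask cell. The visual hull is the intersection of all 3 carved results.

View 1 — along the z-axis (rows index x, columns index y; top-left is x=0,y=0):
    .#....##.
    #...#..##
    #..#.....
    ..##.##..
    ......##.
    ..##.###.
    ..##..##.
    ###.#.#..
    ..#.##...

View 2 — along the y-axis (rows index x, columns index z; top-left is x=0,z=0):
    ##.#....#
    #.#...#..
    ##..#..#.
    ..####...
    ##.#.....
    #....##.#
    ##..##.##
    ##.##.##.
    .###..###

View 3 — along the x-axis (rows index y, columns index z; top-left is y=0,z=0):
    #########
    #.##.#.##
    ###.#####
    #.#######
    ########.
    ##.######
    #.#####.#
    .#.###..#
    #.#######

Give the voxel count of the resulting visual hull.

voxel count = 119

full grid |V| = 729
  1. axis=2 (XY plane), |mask|=32  ⇒  voxels=288
  2. axis=1 (XZ plane), |mask|=40  ⇒  voxels=146
  3. axis=0 (YZ plane), |mask|=67  ⇒  voxels=119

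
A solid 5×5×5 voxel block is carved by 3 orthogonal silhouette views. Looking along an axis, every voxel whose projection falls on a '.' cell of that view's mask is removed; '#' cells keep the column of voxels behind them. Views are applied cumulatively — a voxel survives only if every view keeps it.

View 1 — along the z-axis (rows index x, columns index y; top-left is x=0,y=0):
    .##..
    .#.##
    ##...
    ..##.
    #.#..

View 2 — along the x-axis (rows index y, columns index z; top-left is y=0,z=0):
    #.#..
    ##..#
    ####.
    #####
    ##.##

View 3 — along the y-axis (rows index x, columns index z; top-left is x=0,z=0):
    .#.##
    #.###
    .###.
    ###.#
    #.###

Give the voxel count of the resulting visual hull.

initial block: 5^3 = 125
V1 z: intersect with XY mask (11 set) -- 55 left
V2 x: intersect with YZ mask (18 set) -- 39 left
V3 y: intersect with XZ mask (18 set) -- 27 left

27 voxels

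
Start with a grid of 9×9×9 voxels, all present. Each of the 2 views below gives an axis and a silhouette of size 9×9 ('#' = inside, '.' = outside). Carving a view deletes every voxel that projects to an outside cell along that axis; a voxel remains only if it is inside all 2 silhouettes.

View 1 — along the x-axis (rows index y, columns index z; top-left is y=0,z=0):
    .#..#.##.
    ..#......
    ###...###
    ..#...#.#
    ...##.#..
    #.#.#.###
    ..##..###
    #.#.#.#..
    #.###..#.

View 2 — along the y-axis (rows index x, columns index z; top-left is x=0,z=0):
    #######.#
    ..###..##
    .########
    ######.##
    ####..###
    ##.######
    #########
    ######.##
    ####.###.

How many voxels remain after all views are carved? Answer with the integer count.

start: 9×9×9 = 729 voxels
step 1: project along x, AND mask (37/81) → |grid| = 333
step 2: project along y, AND mask (68/81) → |grid| = 276

276 voxels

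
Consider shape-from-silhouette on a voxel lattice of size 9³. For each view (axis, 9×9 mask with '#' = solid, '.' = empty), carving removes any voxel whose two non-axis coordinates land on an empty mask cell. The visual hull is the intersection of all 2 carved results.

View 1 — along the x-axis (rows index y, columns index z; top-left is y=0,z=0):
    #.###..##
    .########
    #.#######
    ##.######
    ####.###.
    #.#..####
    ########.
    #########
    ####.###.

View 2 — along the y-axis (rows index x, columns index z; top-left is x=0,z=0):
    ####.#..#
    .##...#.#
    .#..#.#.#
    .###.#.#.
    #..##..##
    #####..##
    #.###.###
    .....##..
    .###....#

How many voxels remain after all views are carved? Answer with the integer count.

|visual hull| = 322

full grid |V| = 729
carve view 1 (along x, YZ-mask fill 67/81): 603 voxels remain
carve view 2 (along y, XZ-mask fill 44/81): 322 voxels remain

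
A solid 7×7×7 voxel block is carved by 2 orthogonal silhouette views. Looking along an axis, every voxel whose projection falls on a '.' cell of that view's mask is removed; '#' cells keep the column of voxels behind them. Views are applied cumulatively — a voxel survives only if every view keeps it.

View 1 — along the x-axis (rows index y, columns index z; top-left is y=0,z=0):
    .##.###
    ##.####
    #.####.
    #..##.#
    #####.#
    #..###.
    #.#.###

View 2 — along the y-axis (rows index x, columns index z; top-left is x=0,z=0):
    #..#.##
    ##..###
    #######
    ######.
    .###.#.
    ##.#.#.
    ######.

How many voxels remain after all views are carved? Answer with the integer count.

full grid |V| = 343
V1 x: intersect with YZ mask (35 set) -- 245 left
V2 y: intersect with XZ mask (36 set) -- 178 left

voxel count = 178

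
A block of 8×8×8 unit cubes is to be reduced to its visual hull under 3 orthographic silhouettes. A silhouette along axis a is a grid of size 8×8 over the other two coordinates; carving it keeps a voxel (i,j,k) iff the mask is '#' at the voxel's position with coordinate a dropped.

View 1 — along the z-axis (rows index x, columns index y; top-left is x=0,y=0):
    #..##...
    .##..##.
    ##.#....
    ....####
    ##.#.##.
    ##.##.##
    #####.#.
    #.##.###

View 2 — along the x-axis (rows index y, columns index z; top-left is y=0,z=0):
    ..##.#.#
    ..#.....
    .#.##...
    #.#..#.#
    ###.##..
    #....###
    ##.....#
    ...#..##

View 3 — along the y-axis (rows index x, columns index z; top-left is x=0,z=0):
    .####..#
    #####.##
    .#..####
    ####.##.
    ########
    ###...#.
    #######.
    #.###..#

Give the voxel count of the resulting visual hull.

full grid |V| = 512
[1] z-view keeps 37 columns → grid now 296
[2] x-view keeps 27 columns → grid now 125
[3] y-view keeps 47 columns → grid now 90

remaining voxels: 90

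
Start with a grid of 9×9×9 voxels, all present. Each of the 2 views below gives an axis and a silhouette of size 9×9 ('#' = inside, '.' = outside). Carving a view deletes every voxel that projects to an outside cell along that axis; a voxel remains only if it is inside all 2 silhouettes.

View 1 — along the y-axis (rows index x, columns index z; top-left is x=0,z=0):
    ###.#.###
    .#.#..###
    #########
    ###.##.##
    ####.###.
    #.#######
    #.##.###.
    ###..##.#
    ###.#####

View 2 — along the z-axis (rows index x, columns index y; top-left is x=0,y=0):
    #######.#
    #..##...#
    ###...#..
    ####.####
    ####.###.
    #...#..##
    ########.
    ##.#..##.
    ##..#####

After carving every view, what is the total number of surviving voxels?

voxel count = 383

full grid |V| = 729
[1] y-view keeps 63 columns → grid now 567
[2] z-view keeps 55 columns → grid now 383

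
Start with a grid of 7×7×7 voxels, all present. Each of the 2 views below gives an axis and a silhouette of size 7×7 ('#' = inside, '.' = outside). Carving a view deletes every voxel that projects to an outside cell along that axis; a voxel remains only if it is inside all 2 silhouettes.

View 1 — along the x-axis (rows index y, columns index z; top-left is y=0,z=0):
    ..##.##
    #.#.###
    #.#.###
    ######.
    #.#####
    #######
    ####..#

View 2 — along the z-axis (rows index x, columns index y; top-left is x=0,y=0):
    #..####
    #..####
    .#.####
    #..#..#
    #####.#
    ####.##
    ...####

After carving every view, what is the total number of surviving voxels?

full grid |V| = 343
  1. axis=0 (YZ plane), |mask|=38  ⇒  voxels=266
  2. axis=2 (XY plane), |mask|=34  ⇒  voxels=187

|visual hull| = 187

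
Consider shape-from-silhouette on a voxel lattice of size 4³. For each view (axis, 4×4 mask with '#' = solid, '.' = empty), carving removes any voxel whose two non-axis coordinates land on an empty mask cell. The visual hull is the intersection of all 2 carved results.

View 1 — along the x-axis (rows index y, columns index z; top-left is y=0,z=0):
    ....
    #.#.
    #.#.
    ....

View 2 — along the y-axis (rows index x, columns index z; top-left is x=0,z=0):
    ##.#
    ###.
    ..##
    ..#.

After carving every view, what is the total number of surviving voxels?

start: 4×4×4 = 64 voxels
carve view 1 (along x, YZ-mask fill 4/16): 16 voxels remain
carve view 2 (along y, XZ-mask fill 9/16): 10 voxels remain

|visual hull| = 10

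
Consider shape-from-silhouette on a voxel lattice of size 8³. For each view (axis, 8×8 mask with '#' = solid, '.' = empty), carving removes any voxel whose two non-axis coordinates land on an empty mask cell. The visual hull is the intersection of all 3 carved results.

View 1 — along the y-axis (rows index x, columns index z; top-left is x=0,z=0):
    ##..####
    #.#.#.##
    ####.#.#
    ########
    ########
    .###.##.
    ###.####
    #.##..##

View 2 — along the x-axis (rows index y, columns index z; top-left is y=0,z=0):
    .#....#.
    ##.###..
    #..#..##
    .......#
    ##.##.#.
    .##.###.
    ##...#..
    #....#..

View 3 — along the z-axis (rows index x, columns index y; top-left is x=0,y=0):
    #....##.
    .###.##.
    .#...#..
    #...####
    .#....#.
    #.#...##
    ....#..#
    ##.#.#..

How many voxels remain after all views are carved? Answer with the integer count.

70 voxels

before carving: 512 voxels (8×8×8)
[1] y-view keeps 50 columns → grid now 400
[2] x-view keeps 27 columns → grid now 168
[3] z-view keeps 27 columns → grid now 70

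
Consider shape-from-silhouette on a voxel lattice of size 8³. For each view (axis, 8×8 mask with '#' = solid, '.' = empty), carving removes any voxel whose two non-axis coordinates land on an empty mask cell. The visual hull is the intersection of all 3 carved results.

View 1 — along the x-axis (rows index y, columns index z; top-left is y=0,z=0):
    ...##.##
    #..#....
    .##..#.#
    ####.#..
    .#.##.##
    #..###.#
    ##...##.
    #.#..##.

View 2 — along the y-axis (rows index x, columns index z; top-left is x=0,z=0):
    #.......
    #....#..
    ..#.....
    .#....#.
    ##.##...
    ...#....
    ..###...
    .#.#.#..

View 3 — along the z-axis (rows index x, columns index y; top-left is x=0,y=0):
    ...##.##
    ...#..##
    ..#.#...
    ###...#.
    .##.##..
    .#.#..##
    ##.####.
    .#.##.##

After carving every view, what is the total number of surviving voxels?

remaining voxels: 43

initial block: 8^3 = 512
[1] x-view keeps 33 columns → grid now 264
[2] y-view keeps 17 columns → grid now 73
[3] z-view keeps 32 columns → grid now 43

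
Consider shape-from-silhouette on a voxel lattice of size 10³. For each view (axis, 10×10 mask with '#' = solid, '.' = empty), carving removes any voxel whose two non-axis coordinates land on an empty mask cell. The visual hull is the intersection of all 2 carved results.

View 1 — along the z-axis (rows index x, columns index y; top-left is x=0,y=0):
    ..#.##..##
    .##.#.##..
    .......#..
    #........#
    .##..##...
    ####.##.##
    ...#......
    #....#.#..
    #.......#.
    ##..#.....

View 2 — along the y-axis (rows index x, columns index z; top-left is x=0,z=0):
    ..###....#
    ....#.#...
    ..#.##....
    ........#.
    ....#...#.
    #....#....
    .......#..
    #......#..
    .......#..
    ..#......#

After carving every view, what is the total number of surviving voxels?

74 voxels

full grid |V| = 1000
V1 z: intersect with XY mask (34 set) -- 340 left
V2 y: intersect with XZ mask (20 set) -- 74 left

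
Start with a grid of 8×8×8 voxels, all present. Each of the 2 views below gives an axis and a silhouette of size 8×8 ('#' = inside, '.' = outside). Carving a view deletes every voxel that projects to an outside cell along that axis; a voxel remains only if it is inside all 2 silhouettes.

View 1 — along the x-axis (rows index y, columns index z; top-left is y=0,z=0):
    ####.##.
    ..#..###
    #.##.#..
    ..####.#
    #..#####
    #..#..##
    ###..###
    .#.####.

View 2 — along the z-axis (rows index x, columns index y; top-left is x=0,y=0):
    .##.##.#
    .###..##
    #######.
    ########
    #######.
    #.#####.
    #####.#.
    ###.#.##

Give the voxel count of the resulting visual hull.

250 voxels

full grid |V| = 512
after view 1 [x-axis, 40 of 64 cells solid] → remaining = 320
after view 2 [z-axis, 50 of 64 cells solid] → remaining = 250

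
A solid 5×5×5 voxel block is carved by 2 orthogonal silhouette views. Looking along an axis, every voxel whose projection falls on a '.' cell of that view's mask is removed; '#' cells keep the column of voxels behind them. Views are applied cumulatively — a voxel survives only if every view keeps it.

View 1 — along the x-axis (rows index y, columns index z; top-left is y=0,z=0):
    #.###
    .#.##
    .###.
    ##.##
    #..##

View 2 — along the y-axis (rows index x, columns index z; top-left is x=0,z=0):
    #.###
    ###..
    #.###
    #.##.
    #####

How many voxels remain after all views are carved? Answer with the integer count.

before carving: 125 voxels (5×5×5)
  1. axis=0 (YZ plane), |mask|=17  ⇒  voxels=85
  2. axis=1 (XZ plane), |mask|=19  ⇒  voxels=63

63 voxels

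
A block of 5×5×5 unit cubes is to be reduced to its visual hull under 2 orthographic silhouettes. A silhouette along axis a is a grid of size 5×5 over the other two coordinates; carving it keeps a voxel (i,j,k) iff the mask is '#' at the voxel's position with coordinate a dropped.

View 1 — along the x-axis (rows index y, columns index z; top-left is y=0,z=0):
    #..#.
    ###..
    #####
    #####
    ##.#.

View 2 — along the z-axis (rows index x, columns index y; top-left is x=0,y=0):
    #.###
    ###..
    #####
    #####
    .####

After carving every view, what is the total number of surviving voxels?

start: 5×5×5 = 125 voxels
after view 1 [x-axis, 18 of 25 cells solid] → remaining = 90
after view 2 [z-axis, 21 of 25 cells solid] → remaining = 77

remaining voxels: 77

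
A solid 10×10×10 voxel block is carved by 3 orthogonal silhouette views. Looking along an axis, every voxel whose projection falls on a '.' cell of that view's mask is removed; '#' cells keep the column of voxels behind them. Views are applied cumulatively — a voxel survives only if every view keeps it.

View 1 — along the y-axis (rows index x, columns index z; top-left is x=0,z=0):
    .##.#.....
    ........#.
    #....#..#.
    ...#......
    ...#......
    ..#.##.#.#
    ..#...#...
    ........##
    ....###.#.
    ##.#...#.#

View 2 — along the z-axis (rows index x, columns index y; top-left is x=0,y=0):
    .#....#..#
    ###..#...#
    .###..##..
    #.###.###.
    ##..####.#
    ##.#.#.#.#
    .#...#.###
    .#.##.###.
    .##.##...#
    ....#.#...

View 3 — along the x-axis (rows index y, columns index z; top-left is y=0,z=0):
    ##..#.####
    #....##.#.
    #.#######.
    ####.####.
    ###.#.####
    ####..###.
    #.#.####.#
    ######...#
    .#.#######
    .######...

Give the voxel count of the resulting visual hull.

82 voxels

before carving: 1000 voxels (10×10×10)
[1] y-view keeps 27 columns → grid now 270
[2] z-view keeps 51 columns → grid now 125
[3] x-view keeps 70 columns → grid now 82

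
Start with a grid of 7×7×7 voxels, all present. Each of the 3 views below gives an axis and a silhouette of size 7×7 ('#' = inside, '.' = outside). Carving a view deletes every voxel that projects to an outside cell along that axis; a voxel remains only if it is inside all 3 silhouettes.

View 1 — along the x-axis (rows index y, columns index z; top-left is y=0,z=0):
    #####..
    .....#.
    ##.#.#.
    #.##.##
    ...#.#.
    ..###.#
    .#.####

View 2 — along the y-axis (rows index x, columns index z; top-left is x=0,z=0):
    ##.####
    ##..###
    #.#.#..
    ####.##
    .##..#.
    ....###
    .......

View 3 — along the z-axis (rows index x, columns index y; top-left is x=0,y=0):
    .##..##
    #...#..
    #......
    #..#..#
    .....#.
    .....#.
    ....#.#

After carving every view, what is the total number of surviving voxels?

start: 7×7×7 = 343 voxels
V1 x: intersect with YZ mask (26 set) -- 182 left
V2 y: intersect with XZ mask (26 set) -- 94 left
V3 z: intersect with XY mask (14 set) -- 36 left

|visual hull| = 36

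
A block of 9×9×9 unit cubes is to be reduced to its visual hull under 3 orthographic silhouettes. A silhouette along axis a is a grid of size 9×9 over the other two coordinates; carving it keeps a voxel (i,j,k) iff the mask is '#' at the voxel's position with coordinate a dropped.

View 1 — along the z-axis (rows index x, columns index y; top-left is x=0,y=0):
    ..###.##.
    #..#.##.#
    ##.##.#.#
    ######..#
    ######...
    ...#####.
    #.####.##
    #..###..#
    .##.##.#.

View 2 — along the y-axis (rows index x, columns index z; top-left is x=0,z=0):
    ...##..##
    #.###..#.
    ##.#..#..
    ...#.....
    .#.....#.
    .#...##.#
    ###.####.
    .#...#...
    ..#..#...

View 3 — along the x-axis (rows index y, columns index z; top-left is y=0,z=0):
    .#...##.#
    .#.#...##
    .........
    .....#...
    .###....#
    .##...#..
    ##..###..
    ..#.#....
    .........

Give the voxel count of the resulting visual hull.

remaining voxels: 50

full grid |V| = 729
carve view 1 (along z, XY-mask fill 51/81): 459 voxels remain
carve view 2 (along y, XZ-mask fill 31/81): 177 voxels remain
carve view 3 (along x, YZ-mask fill 23/81): 50 voxels remain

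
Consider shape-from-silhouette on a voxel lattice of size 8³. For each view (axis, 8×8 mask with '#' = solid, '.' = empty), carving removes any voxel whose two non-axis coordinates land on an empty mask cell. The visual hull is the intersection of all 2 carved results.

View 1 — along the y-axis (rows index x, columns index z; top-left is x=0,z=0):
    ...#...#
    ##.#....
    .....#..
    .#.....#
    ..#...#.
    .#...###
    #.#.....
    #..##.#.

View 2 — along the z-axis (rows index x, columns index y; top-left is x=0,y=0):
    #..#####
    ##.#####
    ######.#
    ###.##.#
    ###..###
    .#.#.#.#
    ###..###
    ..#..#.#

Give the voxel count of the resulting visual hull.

before carving: 512 voxels (8×8×8)
carve view 1 (along y, XZ-mask fill 20/64): 160 voxels remain
carve view 2 (along z, XY-mask fill 45/64): 104 voxels remain

remaining voxels: 104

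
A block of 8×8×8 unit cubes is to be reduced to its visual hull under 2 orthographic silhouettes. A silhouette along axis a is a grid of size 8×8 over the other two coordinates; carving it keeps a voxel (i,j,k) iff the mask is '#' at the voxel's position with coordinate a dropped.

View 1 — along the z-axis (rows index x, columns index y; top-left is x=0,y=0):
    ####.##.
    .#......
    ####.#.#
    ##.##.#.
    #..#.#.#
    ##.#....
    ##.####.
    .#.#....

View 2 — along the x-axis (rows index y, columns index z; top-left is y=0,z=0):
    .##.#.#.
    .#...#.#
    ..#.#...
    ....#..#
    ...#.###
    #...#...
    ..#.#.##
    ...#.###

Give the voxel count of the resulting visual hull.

|visual hull| = 99

start: 8×8×8 = 512 voxels
after view 1 [z-axis, 33 of 64 cells solid] → remaining = 264
after view 2 [x-axis, 25 of 64 cells solid] → remaining = 99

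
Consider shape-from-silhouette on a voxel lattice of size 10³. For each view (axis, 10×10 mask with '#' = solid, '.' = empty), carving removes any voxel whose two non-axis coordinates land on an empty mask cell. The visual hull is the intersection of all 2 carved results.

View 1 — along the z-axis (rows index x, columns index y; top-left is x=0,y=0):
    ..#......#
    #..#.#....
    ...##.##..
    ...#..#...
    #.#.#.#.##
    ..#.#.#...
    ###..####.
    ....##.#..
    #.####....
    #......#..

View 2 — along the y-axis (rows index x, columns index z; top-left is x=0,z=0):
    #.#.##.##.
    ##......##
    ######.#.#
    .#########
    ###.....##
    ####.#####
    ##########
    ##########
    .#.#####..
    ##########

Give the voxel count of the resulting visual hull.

|visual hull| = 281

initial block: 10^3 = 1000
V1 z: intersect with XY mask (37 set) -- 370 left
V2 y: intersect with XZ mask (77 set) -- 281 left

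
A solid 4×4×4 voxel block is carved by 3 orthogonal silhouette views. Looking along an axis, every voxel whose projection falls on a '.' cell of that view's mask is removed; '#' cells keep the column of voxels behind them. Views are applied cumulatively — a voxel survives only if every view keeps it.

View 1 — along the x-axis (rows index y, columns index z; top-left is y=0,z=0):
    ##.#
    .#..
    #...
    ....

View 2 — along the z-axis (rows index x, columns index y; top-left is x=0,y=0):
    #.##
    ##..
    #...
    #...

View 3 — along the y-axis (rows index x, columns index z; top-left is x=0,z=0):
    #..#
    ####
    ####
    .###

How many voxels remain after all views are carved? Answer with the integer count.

|visual hull| = 12

start: 4×4×4 = 64 voxels
carve view 1 (along x, YZ-mask fill 5/16): 20 voxels remain
carve view 2 (along z, XY-mask fill 7/16): 14 voxels remain
carve view 3 (along y, XZ-mask fill 13/16): 12 voxels remain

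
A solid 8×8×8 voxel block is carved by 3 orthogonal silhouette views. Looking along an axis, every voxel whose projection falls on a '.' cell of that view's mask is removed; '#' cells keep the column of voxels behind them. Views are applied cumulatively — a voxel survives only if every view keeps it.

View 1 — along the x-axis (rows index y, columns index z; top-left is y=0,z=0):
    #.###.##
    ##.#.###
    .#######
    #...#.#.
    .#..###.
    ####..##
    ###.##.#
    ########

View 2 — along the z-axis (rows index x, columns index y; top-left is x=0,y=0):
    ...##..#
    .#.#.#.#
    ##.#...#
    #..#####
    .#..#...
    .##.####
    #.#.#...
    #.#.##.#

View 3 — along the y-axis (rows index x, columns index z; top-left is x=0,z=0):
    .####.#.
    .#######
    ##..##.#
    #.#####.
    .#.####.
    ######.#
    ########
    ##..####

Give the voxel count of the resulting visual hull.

initial block: 8^3 = 512
V1 x: intersect with YZ mask (46 set) -- 368 left
V2 z: intersect with XY mask (33 set) -- 189 left
V3 y: intersect with XZ mask (49 set) -- 148 left

remaining voxels: 148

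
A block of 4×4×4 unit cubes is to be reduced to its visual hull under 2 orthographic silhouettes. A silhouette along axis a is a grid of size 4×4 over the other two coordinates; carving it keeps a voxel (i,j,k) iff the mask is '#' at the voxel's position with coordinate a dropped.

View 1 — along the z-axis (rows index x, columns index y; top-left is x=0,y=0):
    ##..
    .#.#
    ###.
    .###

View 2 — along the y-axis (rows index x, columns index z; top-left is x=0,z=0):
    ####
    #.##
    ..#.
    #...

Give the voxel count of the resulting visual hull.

voxel count = 20

start: 4×4×4 = 64 voxels
after view 1 [z-axis, 10 of 16 cells solid] → remaining = 40
after view 2 [y-axis, 9 of 16 cells solid] → remaining = 20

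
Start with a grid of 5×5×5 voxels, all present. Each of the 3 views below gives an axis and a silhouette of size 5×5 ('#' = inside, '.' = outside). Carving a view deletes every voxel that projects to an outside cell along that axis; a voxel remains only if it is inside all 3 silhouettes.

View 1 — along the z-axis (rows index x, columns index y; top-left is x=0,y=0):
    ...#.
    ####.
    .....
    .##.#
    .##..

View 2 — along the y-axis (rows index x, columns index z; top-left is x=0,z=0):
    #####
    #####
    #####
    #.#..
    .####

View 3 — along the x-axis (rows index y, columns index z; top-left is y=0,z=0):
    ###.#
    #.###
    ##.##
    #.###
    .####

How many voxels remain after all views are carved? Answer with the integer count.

remaining voxels: 30

start: 5×5×5 = 125 voxels
after view 1 [z-axis, 10 of 25 cells solid] → remaining = 50
after view 2 [y-axis, 21 of 25 cells solid] → remaining = 39
after view 3 [x-axis, 20 of 25 cells solid] → remaining = 30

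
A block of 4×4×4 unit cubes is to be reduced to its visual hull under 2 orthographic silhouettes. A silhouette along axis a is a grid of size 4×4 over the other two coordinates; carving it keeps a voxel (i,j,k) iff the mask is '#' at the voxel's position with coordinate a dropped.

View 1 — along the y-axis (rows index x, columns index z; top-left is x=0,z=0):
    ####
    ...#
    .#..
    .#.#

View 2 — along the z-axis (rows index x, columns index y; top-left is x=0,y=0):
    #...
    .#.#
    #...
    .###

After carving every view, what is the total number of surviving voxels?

start: 4×4×4 = 64 voxels
carve view 1 (along y, XZ-mask fill 8/16): 32 voxels remain
carve view 2 (along z, XY-mask fill 7/16): 13 voxels remain

13 voxels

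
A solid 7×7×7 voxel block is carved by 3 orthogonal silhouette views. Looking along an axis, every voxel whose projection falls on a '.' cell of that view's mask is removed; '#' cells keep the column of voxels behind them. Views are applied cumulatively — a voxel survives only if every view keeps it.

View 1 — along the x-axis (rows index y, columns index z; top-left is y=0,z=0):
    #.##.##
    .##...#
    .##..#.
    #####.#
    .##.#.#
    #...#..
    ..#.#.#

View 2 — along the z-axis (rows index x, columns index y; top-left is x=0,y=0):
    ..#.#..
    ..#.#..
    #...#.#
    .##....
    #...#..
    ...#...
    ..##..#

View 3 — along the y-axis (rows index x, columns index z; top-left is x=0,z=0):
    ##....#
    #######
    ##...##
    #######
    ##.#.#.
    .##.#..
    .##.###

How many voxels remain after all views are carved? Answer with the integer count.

remaining voxels: 39

initial block: 7^3 = 343
V1 x: intersect with YZ mask (26 set) -- 182 left
V2 z: intersect with XY mask (15 set) -- 59 left
V3 y: intersect with XZ mask (33 set) -- 39 left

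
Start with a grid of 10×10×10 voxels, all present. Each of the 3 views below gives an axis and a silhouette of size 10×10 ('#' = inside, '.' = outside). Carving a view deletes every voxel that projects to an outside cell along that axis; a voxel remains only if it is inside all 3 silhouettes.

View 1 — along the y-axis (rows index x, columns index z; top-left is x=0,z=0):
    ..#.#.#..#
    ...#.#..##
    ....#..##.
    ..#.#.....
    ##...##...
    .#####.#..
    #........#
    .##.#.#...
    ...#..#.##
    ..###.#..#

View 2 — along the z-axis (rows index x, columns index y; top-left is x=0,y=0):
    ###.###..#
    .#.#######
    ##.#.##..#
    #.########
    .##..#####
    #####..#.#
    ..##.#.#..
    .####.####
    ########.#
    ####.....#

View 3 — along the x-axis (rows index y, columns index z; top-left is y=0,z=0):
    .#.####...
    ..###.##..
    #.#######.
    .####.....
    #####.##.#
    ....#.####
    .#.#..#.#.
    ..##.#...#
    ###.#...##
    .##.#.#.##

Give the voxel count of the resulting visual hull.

remaining voxels: 164

initial block: 10^3 = 1000
V1 y: intersect with XZ mask (38 set) -- 380 left
V2 z: intersect with XY mask (70 set) -- 267 left
V3 x: intersect with YZ mask (55 set) -- 164 left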